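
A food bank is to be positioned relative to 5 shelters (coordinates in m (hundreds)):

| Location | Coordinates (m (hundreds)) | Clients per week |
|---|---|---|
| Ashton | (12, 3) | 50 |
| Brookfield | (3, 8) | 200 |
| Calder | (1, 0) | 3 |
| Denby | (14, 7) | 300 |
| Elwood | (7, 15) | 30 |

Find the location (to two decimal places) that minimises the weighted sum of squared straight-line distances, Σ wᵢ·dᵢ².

(9.63, 7.38)

The minimiser of Σwᵢ‖p−pᵢ‖² is the weighted centroid p* = (Σwᵢpᵢ)/(Σwᵢ).
Σwᵢ = 583.
Σwᵢxᵢ = 50·12 + 200·3 + 3·1 + 300·14 + 30·7 = 5613.
Σwᵢyᵢ = 50·3 + 200·8 + 3·0 + 300·7 + 30·15 = 4300.
x* = 5613/583 = 9.63, y* = 4300/583 = 7.38.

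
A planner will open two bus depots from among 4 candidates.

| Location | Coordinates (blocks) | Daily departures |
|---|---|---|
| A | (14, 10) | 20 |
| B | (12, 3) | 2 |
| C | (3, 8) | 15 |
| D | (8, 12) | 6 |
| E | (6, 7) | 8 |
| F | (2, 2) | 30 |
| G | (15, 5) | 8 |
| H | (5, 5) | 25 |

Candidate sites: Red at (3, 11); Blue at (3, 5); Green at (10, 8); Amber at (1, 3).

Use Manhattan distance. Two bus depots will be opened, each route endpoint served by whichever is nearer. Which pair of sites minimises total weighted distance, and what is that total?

{Blue, Green}, total 489

Evaluate every pair (each demand assigned to the nearer of the two):
  {Blue, Green}: total = 489
  {Green, Amber}: total = 589
  {Red, Blue}: total = 649
  {Blue, Amber}: total = 705
  {Red, Amber}: total = 737
  {Red, Green}: total = 819
Best pair: {Blue, Green} with total 489.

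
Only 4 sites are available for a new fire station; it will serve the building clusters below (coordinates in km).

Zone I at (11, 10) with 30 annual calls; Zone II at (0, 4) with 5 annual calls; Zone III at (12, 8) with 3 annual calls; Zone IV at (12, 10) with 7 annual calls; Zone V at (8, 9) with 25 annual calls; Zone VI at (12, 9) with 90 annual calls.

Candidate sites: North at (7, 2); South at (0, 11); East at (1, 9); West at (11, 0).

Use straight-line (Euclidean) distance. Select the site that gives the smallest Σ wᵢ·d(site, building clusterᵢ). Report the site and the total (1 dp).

North, total 1345.2 km

Total weighted distance at each candidate:
  North (7, 2): total = 1345.2
  South (0, 11): total = 1788.8
  East (1, 9): total = 1602.4
  West (11, 0): total = 1505.2
Minimum is at North with total 1345.2 km.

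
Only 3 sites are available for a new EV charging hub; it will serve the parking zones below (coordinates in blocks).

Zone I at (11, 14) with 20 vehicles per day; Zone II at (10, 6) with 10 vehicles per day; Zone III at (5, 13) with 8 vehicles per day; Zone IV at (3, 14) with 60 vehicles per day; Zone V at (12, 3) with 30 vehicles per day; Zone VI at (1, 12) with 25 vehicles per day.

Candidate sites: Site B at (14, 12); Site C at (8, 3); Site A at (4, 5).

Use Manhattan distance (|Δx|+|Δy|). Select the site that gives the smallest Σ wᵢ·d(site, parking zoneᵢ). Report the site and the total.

Site A, total 1612 blocks

Total weighted distance at each candidate:
  Site B (14, 12): total = 1715
  Site C (8, 3): total = 1914
  Site A (4, 5): total = 1612
Minimum is at Site A with total 1612 blocks.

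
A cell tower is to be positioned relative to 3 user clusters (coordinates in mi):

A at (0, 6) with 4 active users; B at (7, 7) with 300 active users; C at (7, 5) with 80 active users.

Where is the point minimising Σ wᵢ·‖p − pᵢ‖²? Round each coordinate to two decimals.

(6.93, 6.57)

The minimiser of Σwᵢ‖p−pᵢ‖² is the weighted centroid p* = (Σwᵢpᵢ)/(Σwᵢ).
Σwᵢ = 384.
Σwᵢxᵢ = 4·0 + 300·7 + 80·7 = 2660.
Σwᵢyᵢ = 4·6 + 300·7 + 80·5 = 2524.
x* = 2660/384 = 6.93, y* = 2524/384 = 6.57.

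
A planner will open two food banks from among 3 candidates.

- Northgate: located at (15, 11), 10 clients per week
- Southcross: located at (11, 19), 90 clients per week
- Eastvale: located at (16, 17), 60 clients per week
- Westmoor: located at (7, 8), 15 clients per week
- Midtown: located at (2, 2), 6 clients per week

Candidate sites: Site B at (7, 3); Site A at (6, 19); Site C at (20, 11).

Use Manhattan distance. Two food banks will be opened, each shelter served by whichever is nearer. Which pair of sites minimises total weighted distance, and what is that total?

Evaluate every pair (each demand assigned to the nearer of the two):
  {Site A, Site C}: total = 1406
  {Site B, Site A}: total = 1441
  {Site B, Site C}: total = 2291
Best pair: {Site A, Site C} with total 1406.

{Site A, Site C}, total 1406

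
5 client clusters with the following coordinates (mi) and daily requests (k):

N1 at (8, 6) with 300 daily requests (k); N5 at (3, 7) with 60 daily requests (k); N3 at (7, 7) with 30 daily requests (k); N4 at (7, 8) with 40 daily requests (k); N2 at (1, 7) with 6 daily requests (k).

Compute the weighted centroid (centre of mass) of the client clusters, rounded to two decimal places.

The minimiser of Σwᵢ‖p−pᵢ‖² is the weighted centroid p* = (Σwᵢpᵢ)/(Σwᵢ).
Σwᵢ = 436.
Σwᵢxᵢ = 300·8 + 60·3 + 30·7 + 40·7 + 6·1 = 3076.
Σwᵢyᵢ = 300·6 + 60·7 + 30·7 + 40·8 + 6·7 = 2792.
x* = 3076/436 = 7.06, y* = 2792/436 = 6.40.

(7.06, 6.40)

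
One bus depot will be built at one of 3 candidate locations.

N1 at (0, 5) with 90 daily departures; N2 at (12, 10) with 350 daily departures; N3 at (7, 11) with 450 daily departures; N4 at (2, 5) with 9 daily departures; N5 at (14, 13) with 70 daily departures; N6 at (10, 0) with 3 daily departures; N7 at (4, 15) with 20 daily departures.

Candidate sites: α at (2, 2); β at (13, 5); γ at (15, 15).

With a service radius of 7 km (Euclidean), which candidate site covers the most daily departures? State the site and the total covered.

Coverage radius r = 7 km; a point is covered iff (Δx)²+(Δy)² ≤ 7² = 49.
  α (2, 2): covers {N1, N4} → 99
  β (13, 5): covers {N2, N6} → 353
  γ (15, 15): covers {N2, N5} → 420
Maximum coverage at γ: 420 daily departures.

γ, covering 420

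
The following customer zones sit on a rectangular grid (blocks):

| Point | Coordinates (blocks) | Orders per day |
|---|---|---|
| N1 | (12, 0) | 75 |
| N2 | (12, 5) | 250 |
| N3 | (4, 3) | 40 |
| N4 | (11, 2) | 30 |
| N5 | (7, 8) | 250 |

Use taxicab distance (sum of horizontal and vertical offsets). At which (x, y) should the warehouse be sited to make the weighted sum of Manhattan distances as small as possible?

Manhattan distance separates: Σwᵢ(|x−xᵢ|+|y−yᵢ|) = Σwᵢ|x−xᵢ| + Σwᵢ|y−yᵢ|, so x and y are optimised independently as 1-D weighted medians.
Total weight W = 645; half = 322.5.
x-coordinate, sorted with cumulative weight:
  x=4 (N3, w=40) cum 40
  x=7 (N5, w=250) cum 290
  x=11 (N4, w=30) cum 320
  x=12 (N1, w=75) cum 395  ← median
  x=12 (N2, w=250) cum 645
⇒ x* = 12
y-coordinate, sorted with cumulative weight:
  y=0 (N1, w=75) cum 75
  y=2 (N4, w=30) cum 105
  y=3 (N3, w=40) cum 145
  y=5 (N2, w=250) cum 395  ← median
  y=8 (N5, w=250) cum 645
⇒ y* = 5

(12, 5)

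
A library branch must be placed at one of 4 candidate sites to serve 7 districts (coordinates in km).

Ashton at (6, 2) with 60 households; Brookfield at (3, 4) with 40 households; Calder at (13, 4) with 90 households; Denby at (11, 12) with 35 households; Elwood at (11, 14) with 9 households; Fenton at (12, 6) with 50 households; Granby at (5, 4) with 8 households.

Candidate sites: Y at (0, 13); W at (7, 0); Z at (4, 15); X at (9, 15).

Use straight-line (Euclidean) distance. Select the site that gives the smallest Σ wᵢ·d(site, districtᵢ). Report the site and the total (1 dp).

W, total 2009.5 km

Total weighted distance at each candidate:
  Y (0, 13): total = 3817.3
  W (7, 0): total = 2009.5
  Z (4, 15): total = 3530.8
  X (9, 15): total = 3069.4
Minimum is at W with total 2009.5 km.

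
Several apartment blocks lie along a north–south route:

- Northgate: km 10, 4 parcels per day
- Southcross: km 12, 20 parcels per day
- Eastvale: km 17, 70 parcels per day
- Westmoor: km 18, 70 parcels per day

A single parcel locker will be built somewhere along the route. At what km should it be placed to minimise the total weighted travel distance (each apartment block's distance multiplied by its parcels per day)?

x = 17

For a sum of weighted absolute distances on a line, the optimum is the weighted median (not the mean). Total weight W = 164; half-weight = 82.
Sort by position and accumulate weight:
  km 10 (Northgate, w=4) → cum 4
  km 12 (Southcross, w=20) → cum 24
  km 17 (Eastvale, w=70) → cum 94  ≥ 82 → median here
  km 18 (Westmoor, w=70) → cum 164
Optimal location: km 17.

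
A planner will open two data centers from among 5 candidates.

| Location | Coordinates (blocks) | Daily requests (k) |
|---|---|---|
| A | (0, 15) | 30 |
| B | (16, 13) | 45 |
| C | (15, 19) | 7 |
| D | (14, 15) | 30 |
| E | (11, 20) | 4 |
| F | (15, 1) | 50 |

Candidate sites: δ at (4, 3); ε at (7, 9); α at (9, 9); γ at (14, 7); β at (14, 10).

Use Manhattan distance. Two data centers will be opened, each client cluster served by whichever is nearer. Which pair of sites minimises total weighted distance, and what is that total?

{ε, β}, total 1387

Evaluate every pair (each demand assigned to the nearer of the two):
  {ε, β}: total = 1387
  {γ, β}: total = 1417
  {α, β}: total = 1447
  {δ, β}: total = 1477
  {ε, γ}: total = 1491
  {α, γ}: total = 1543
  {δ, γ}: total = 1585
  {ε, α}: total = 2079
  {δ, α}: total = 2089
  {δ, ε}: total = 2201
Best pair: {ε, β} with total 1387.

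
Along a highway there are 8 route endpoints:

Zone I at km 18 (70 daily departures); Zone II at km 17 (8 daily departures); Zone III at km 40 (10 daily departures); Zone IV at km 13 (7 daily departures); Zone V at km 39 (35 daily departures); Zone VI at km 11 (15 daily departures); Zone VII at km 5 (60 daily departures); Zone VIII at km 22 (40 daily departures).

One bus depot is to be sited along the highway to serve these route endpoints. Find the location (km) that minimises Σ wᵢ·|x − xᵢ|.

x = 18

For a sum of weighted absolute distances on a line, the optimum is the weighted median (not the mean). Total weight W = 245; half-weight = 122.5.
Sort by position and accumulate weight:
  km 5 (Zone VII, w=60) → cum 60
  km 11 (Zone VI, w=15) → cum 75
  km 13 (Zone IV, w=7) → cum 82
  km 17 (Zone II, w=8) → cum 90
  km 18 (Zone I, w=70) → cum 160  ≥ 122.5 → median here
  km 22 (Zone VIII, w=40) → cum 200
  km 39 (Zone V, w=35) → cum 235
  km 40 (Zone III, w=10) → cum 245
Optimal location: km 18.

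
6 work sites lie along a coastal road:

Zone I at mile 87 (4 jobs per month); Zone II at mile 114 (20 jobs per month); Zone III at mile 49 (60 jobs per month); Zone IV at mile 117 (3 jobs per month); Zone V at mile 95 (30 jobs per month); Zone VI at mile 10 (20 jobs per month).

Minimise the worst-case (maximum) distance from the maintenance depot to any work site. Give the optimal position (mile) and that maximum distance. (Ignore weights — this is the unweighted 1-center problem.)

location 63.5, max distance 53.5

The 1-center on a line is the midpoint of the two extreme points: leftmost at 10, rightmost at 117.
Optimal location = (10 + 117)/2 = 63.5; maximum distance = (117 − 10)/2 = 53.5.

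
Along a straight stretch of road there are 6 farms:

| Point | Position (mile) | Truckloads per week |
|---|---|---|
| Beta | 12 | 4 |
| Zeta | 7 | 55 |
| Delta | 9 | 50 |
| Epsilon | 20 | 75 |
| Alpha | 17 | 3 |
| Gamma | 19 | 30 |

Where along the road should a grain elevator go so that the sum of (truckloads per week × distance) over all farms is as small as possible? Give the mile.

For a sum of weighted absolute distances on a line, the optimum is the weighted median (not the mean). Total weight W = 217; half-weight = 108.5.
Sort by position and accumulate weight:
  mile 7 (Zeta, w=55) → cum 55
  mile 9 (Delta, w=50) → cum 105
  mile 12 (Beta, w=4) → cum 109  ≥ 108.5 → median here
  mile 17 (Alpha, w=3) → cum 112
  mile 19 (Gamma, w=30) → cum 142
  mile 20 (Epsilon, w=75) → cum 217
Optimal location: mile 12.

x = 12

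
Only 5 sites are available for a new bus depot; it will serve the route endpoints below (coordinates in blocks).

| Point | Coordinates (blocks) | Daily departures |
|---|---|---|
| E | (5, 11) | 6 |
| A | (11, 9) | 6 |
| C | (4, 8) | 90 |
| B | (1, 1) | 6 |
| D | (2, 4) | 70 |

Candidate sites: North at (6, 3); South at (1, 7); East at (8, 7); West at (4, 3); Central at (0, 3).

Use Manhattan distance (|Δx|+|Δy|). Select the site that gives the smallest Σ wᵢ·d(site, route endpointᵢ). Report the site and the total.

South, total 796 blocks

Total weighted distance at each candidate:
  North (6, 3): total = 1142
  South (1, 7): total = 796
  East (8, 7): total = 1230
  West (4, 3): total = 822
  Central (0, 3): total = 1218
Minimum is at South with total 796 blocks.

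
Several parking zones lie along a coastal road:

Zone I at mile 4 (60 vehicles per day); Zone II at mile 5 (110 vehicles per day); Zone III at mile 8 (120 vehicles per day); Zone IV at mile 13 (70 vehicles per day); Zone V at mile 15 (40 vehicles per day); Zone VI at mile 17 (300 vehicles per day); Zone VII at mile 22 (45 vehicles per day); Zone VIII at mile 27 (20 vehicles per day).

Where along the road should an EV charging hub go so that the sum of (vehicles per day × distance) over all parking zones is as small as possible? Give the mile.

For a sum of weighted absolute distances on a line, the optimum is the weighted median (not the mean). Total weight W = 765; half-weight = 382.5.
Sort by position and accumulate weight:
  mile 4 (Zone I, w=60) → cum 60
  mile 5 (Zone II, w=110) → cum 170
  mile 8 (Zone III, w=120) → cum 290
  mile 13 (Zone IV, w=70) → cum 360
  mile 15 (Zone V, w=40) → cum 400  ≥ 382.5 → median here
  mile 17 (Zone VI, w=300) → cum 700
  mile 22 (Zone VII, w=45) → cum 745
  mile 27 (Zone VIII, w=20) → cum 765
Optimal location: mile 15.

x = 15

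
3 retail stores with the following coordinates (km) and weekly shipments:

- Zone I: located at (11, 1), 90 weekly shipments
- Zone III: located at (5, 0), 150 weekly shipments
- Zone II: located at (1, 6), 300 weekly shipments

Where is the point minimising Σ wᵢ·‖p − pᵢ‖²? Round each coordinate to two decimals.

(3.78, 3.50)

The minimiser of Σwᵢ‖p−pᵢ‖² is the weighted centroid p* = (Σwᵢpᵢ)/(Σwᵢ).
Σwᵢ = 540.
Σwᵢxᵢ = 90·11 + 150·5 + 300·1 = 2040.
Σwᵢyᵢ = 90·1 + 150·0 + 300·6 = 1890.
x* = 2040/540 = 3.78, y* = 1890/540 = 3.50.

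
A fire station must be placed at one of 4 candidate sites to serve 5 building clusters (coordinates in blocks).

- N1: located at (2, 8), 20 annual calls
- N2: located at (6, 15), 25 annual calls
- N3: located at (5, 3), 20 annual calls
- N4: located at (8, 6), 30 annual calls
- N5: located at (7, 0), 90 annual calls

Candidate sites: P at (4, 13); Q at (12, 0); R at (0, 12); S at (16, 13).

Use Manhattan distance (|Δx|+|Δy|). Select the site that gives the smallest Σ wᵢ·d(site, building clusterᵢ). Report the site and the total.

Q, total 1835 blocks

Total weighted distance at each candidate:
  P (4, 13): total = 2230
  Q (12, 0): total = 1835
  R (0, 12): total = 2755
  S (16, 13): total = 3530
Minimum is at Q with total 1835 blocks.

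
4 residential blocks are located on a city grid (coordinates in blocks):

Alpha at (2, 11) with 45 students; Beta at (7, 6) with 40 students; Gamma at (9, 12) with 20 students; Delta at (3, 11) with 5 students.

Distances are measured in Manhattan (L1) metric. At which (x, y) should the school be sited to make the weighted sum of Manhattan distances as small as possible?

(7, 11)

Manhattan distance separates: Σwᵢ(|x−xᵢ|+|y−yᵢ|) = Σwᵢ|x−xᵢ| + Σwᵢ|y−yᵢ|, so x and y are optimised independently as 1-D weighted medians.
Total weight W = 110; half = 55.
x-coordinate, sorted with cumulative weight:
  x=2 (Alpha, w=45) cum 45
  x=3 (Delta, w=5) cum 50
  x=7 (Beta, w=40) cum 90  ← median
  x=9 (Gamma, w=20) cum 110
⇒ x* = 7
y-coordinate, sorted with cumulative weight:
  y=6 (Beta, w=40) cum 40
  y=11 (Alpha, w=45) cum 85  ← median
  y=11 (Delta, w=5) cum 90
  y=12 (Gamma, w=20) cum 110
⇒ y* = 11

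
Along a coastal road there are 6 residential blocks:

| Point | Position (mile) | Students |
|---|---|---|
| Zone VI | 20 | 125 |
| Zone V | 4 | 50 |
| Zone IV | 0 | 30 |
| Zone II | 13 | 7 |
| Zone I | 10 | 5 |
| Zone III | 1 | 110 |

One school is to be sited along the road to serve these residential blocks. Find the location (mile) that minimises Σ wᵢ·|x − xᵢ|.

For a sum of weighted absolute distances on a line, the optimum is the weighted median (not the mean). Total weight W = 327; half-weight = 163.5.
Sort by position and accumulate weight:
  mile 0 (Zone IV, w=30) → cum 30
  mile 1 (Zone III, w=110) → cum 140
  mile 4 (Zone V, w=50) → cum 190  ≥ 163.5 → median here
  mile 10 (Zone I, w=5) → cum 195
  mile 13 (Zone II, w=7) → cum 202
  mile 20 (Zone VI, w=125) → cum 327
Optimal location: mile 4.

x = 4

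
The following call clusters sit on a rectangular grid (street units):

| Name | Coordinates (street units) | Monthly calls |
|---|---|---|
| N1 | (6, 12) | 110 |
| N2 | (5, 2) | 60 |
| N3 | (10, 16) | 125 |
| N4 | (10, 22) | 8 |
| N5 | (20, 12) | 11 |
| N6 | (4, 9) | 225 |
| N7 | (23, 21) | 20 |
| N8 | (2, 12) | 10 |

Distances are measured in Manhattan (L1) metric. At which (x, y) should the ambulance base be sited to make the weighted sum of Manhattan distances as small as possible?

(5, 9)

Manhattan distance separates: Σwᵢ(|x−xᵢ|+|y−yᵢ|) = Σwᵢ|x−xᵢ| + Σwᵢ|y−yᵢ|, so x and y are optimised independently as 1-D weighted medians.
Total weight W = 569; half = 284.5.
x-coordinate, sorted with cumulative weight:
  x=2 (N8, w=10) cum 10
  x=4 (N6, w=225) cum 235
  x=5 (N2, w=60) cum 295  ← median
  x=6 (N1, w=110) cum 405
  x=10 (N3, w=125) cum 530
  x=10 (N4, w=8) cum 538
  x=20 (N5, w=11) cum 549
  x=23 (N7, w=20) cum 569
⇒ x* = 5
y-coordinate, sorted with cumulative weight:
  y=2 (N2, w=60) cum 60
  y=9 (N6, w=225) cum 285  ← median
  y=12 (N1, w=110) cum 395
  y=12 (N5, w=11) cum 406
  y=12 (N8, w=10) cum 416
  y=16 (N3, w=125) cum 541
  y=21 (N7, w=20) cum 561
  y=22 (N4, w=8) cum 569
⇒ y* = 9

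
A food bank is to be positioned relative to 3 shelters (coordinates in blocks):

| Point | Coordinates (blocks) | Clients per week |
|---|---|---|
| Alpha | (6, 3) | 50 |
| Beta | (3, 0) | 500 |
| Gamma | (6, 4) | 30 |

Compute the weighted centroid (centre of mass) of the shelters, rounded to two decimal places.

(3.41, 0.47)

The minimiser of Σwᵢ‖p−pᵢ‖² is the weighted centroid p* = (Σwᵢpᵢ)/(Σwᵢ).
Σwᵢ = 580.
Σwᵢxᵢ = 50·6 + 500·3 + 30·6 = 1980.
Σwᵢyᵢ = 50·3 + 500·0 + 30·4 = 270.
x* = 1980/580 = 3.41, y* = 270/580 = 0.47.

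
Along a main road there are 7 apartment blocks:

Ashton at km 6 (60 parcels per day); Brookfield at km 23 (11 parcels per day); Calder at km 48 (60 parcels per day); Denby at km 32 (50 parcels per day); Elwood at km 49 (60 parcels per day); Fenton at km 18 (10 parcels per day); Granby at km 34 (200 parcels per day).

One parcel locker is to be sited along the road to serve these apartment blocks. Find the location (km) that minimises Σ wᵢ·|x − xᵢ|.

x = 34

For a sum of weighted absolute distances on a line, the optimum is the weighted median (not the mean). Total weight W = 451; half-weight = 225.5.
Sort by position and accumulate weight:
  km 6 (Ashton, w=60) → cum 60
  km 18 (Fenton, w=10) → cum 70
  km 23 (Brookfield, w=11) → cum 81
  km 32 (Denby, w=50) → cum 131
  km 34 (Granby, w=200) → cum 331  ≥ 225.5 → median here
  km 48 (Calder, w=60) → cum 391
  km 49 (Elwood, w=60) → cum 451
Optimal location: km 34.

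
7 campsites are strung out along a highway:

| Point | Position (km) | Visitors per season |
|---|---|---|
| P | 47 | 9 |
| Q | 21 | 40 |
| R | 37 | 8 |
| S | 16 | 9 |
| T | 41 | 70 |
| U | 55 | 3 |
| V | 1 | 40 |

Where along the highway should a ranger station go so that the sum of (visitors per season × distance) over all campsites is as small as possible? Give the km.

For a sum of weighted absolute distances on a line, the optimum is the weighted median (not the mean). Total weight W = 179; half-weight = 89.5.
Sort by position and accumulate weight:
  km 1 (V, w=40) → cum 40
  km 16 (S, w=9) → cum 49
  km 21 (Q, w=40) → cum 89
  km 37 (R, w=8) → cum 97  ≥ 89.5 → median here
  km 41 (T, w=70) → cum 167
  km 47 (P, w=9) → cum 176
  km 55 (U, w=3) → cum 179
Optimal location: km 37.

x = 37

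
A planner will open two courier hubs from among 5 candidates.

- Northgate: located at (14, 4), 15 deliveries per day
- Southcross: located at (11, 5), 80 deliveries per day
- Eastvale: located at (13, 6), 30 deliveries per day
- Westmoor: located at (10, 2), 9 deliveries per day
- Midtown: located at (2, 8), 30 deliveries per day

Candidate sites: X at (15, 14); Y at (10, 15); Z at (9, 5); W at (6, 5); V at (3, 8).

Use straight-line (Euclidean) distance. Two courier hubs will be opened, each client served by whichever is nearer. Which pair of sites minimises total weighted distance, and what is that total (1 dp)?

Evaluate every pair (each demand assigned to the nearer of the two):
  {Z, V}: total = 418.6
  {Z, W}: total = 538.6
  {X, Z}: total = 617.1
  {Y, Z}: total = 617.1
  {W, V}: total = 808.1
  {X, W}: total = 928.1
  {Y, W}: total = 928.1
  {X, V}: total = 1194.6
  {Y, V}: total = 1256.7
  {X, Y}: total = 1621.9
Best pair: {Z, V} with total 418.6.

{Z, V}, total 418.6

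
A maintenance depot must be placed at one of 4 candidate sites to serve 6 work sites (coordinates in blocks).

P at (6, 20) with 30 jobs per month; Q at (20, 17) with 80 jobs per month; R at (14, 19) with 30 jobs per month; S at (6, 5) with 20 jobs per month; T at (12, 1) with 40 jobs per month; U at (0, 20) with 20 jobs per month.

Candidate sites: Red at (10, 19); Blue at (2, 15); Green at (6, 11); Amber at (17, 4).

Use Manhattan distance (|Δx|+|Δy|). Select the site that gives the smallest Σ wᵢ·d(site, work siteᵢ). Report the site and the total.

Red, total 2610 blocks

Total weighted distance at each candidate:
  Red (10, 19): total = 2610
  Blue (2, 15): total = 3730
  Green (6, 11): total = 3410
  Amber (17, 4): total = 3850
Minimum is at Red with total 2610 blocks.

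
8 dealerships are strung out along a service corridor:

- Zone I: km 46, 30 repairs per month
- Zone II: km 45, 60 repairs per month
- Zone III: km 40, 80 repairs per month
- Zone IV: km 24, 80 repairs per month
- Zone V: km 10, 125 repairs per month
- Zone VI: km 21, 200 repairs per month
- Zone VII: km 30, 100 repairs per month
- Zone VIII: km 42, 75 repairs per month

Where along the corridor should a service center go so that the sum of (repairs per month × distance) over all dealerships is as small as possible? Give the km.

x = 24

For a sum of weighted absolute distances on a line, the optimum is the weighted median (not the mean). Total weight W = 750; half-weight = 375.
Sort by position and accumulate weight:
  km 10 (Zone V, w=125) → cum 125
  km 21 (Zone VI, w=200) → cum 325
  km 24 (Zone IV, w=80) → cum 405  ≥ 375 → median here
  km 30 (Zone VII, w=100) → cum 505
  km 40 (Zone III, w=80) → cum 585
  km 42 (Zone VIII, w=75) → cum 660
  km 45 (Zone II, w=60) → cum 720
  km 46 (Zone I, w=30) → cum 750
Optimal location: km 24.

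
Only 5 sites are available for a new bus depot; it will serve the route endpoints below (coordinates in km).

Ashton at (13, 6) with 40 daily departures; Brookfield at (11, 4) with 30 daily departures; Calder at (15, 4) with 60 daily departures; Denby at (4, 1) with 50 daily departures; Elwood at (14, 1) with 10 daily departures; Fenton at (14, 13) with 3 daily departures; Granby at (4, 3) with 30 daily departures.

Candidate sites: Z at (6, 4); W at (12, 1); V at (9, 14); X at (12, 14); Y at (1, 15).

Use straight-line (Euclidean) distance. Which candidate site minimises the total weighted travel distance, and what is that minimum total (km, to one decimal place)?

Total weighted distance at each candidate:
  Z (6, 4): total = 1350.1
  W (12, 1): total = 1257.3
  V (9, 14): total = 2576.9
  X (12, 14): total = 2559.9
  Y (1, 15): total = 3431.7
Minimum is at W with total 1257.3 km.

W, total 1257.3 km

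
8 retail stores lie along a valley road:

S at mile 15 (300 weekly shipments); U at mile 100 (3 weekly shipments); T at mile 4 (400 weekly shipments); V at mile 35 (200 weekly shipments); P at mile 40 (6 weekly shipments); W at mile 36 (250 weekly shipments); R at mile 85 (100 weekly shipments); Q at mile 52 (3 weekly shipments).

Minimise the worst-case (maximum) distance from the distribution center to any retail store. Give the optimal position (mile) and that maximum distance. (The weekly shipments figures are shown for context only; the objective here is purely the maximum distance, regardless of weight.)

The 1-center on a line is the midpoint of the two extreme points: leftmost at 4, rightmost at 100.
Optimal location = (4 + 100)/2 = 52; maximum distance = (100 − 4)/2 = 48.

location 52, max distance 48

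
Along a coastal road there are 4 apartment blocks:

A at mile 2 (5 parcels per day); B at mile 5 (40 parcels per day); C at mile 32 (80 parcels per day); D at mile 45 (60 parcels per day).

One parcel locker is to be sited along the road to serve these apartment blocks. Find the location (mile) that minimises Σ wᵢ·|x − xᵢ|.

x = 32

For a sum of weighted absolute distances on a line, the optimum is the weighted median (not the mean). Total weight W = 185; half-weight = 92.5.
Sort by position and accumulate weight:
  mile 2 (A, w=5) → cum 5
  mile 5 (B, w=40) → cum 45
  mile 32 (C, w=80) → cum 125  ≥ 92.5 → median here
  mile 45 (D, w=60) → cum 185
Optimal location: mile 32.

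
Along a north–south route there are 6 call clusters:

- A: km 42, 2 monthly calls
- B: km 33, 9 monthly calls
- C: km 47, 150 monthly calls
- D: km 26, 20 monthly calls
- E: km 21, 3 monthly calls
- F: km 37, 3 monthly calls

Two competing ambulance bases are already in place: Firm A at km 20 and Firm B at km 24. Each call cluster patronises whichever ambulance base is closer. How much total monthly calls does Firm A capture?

The indifferent point is the midpoint (20+24)/2 = 22; call clusters left of it (closer to Firm A at 20) go to Firm A, those right go to Firm B.
  E at 21 (w=3) → Firm A
  D at 26 (w=20) → Firm B
  B at 33 (w=9) → Firm B
  F at 37 (w=3) → Firm B
  A at 42 (w=2) → Firm B
  C at 47 (w=150) → Firm B
Firm A captures 3; Firm B captures 184.

3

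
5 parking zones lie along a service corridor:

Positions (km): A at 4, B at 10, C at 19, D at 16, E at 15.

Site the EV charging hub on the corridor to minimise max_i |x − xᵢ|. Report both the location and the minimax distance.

The 1-center on a line is the midpoint of the two extreme points: leftmost at 4, rightmost at 19.
Optimal location = (4 + 19)/2 = 11.5; maximum distance = (19 − 4)/2 = 7.5.

location 11.5, max distance 7.5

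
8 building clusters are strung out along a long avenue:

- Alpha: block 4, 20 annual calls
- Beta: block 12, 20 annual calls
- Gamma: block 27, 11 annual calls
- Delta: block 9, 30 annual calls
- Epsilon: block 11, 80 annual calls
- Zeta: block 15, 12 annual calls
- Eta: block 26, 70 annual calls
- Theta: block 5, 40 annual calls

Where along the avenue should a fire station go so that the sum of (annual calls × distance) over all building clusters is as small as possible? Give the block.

x = 11

For a sum of weighted absolute distances on a line, the optimum is the weighted median (not the mean). Total weight W = 283; half-weight = 141.5.
Sort by position and accumulate weight:
  block 4 (Alpha, w=20) → cum 20
  block 5 (Theta, w=40) → cum 60
  block 9 (Delta, w=30) → cum 90
  block 11 (Epsilon, w=80) → cum 170  ≥ 141.5 → median here
  block 12 (Beta, w=20) → cum 190
  block 15 (Zeta, w=12) → cum 202
  block 26 (Eta, w=70) → cum 272
  block 27 (Gamma, w=11) → cum 283
Optimal location: block 11.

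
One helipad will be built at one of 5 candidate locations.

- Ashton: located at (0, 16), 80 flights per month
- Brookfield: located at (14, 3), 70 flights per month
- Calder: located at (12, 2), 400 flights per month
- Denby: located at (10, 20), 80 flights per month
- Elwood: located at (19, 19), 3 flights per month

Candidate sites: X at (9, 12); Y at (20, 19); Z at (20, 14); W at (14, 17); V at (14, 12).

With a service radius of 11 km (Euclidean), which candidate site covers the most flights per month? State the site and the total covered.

X, covering 630

Coverage radius r = 11 km; a point is covered iff (Δx)²+(Δy)² ≤ 11² = 121.
  X (9, 12): covers {Ashton, Brookfield, Calder, Denby} → 630
  Y (20, 19): covers {Denby, Elwood} → 83
  Z (20, 14): covers {Elwood} → 3
  W (14, 17): covers {Denby, Elwood} → 83
  V (14, 12): covers {Brookfield, Calder, Denby, Elwood} → 553
Maximum coverage at X: 630 flights per month.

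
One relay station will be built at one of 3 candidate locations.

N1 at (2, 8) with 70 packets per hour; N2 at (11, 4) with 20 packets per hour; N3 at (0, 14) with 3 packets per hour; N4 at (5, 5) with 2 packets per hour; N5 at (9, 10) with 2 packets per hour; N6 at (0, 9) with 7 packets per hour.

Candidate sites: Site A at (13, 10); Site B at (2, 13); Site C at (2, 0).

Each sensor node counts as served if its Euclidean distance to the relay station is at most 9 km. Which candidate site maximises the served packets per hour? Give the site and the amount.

Coverage radius r = 9 km; a point is covered iff (Δx)²+(Δy)² ≤ 9² = 81.
  Site A (13, 10): covers {N2, N5} → 22
  Site B (2, 13): covers {N1, N3, N4, N5, N6} → 84
  Site C (2, 0): covers {N1, N4} → 72
Maximum coverage at Site B: 84 packets per hour.

Site B, covering 84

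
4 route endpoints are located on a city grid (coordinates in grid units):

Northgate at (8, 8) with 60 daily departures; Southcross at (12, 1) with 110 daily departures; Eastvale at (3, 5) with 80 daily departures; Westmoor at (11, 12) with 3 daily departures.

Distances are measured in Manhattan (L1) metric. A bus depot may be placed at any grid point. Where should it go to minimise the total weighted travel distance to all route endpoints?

(8, 5)

Manhattan distance separates: Σwᵢ(|x−xᵢ|+|y−yᵢ|) = Σwᵢ|x−xᵢ| + Σwᵢ|y−yᵢ|, so x and y are optimised independently as 1-D weighted medians.
Total weight W = 253; half = 126.5.
x-coordinate, sorted with cumulative weight:
  x=3 (Eastvale, w=80) cum 80
  x=8 (Northgate, w=60) cum 140  ← median
  x=11 (Westmoor, w=3) cum 143
  x=12 (Southcross, w=110) cum 253
⇒ x* = 8
y-coordinate, sorted with cumulative weight:
  y=1 (Southcross, w=110) cum 110
  y=5 (Eastvale, w=80) cum 190  ← median
  y=8 (Northgate, w=60) cum 250
  y=12 (Westmoor, w=3) cum 253
⇒ y* = 5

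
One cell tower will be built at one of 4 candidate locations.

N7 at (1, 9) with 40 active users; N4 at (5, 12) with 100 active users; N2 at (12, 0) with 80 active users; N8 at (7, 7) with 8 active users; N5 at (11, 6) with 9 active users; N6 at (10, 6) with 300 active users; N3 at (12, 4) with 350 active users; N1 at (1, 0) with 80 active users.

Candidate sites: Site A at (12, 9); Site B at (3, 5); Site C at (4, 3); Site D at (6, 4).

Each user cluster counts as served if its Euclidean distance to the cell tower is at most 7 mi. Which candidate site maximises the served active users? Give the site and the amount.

Site D, covering 747

Coverage radius r = 7 mi; a point is covered iff (Δx)²+(Δy)² ≤ 7² = 49.
  Site A (12, 9): covers {N8, N5, N6, N3} → 667
  Site B (3, 5): covers {N7, N8, N1} → 128
  Site C (4, 3): covers {N7, N8, N6, N1} → 428
  Site D (6, 4): covers {N8, N5, N6, N3, N1} → 747
Maximum coverage at Site D: 747 active users.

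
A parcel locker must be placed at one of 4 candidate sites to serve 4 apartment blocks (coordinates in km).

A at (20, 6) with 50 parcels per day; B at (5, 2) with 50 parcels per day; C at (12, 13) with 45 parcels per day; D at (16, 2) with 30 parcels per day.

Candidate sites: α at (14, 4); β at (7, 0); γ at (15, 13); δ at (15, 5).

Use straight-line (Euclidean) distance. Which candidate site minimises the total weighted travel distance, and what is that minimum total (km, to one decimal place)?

δ, total 1256.3 km

Total weighted distance at each candidate:
  α (14, 4): total = 1276.9
  β (7, 0): total = 1760.7
  γ (15, 13): total = 1639.8
  δ (15, 5): total = 1256.3
Minimum is at δ with total 1256.3 km.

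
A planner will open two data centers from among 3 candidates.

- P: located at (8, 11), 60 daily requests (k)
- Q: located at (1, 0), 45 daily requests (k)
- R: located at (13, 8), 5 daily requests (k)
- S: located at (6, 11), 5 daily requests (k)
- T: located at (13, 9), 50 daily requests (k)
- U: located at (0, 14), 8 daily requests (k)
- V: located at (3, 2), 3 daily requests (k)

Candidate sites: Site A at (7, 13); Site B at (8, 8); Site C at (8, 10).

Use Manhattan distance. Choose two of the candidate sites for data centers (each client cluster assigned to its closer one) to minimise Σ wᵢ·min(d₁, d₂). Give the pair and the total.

Evaluate every pair (each demand assigned to the nearer of the two):
  {Site B, Site C}: total = 1204
  {Site A, Site C}: total = 1278
  {Site A, Site B}: total = 1292
Best pair: {Site B, Site C} with total 1204.

{Site B, Site C}, total 1204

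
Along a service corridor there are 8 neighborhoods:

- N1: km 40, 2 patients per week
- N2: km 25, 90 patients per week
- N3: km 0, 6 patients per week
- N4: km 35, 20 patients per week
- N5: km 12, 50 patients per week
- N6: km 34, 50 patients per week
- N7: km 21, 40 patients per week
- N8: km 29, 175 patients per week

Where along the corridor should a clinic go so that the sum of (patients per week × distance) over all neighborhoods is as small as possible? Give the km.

x = 29

For a sum of weighted absolute distances on a line, the optimum is the weighted median (not the mean). Total weight W = 433; half-weight = 216.5.
Sort by position and accumulate weight:
  km 0 (N3, w=6) → cum 6
  km 12 (N5, w=50) → cum 56
  km 21 (N7, w=40) → cum 96
  km 25 (N2, w=90) → cum 186
  km 29 (N8, w=175) → cum 361  ≥ 216.5 → median here
  km 34 (N6, w=50) → cum 411
  km 35 (N4, w=20) → cum 431
  km 40 (N1, w=2) → cum 433
Optimal location: km 29.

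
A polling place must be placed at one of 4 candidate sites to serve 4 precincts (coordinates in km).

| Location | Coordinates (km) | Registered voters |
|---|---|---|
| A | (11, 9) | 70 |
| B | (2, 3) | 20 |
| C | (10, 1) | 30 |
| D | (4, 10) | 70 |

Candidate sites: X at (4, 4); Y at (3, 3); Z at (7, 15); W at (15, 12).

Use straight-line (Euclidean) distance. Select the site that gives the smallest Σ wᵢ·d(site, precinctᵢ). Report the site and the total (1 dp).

X, total 1268.1 km

Total weighted distance at each candidate:
  X (4, 4): total = 1268.1
  Y (3, 3): total = 1433.4
  Z (7, 15): total = 1602.5
  W (15, 12): total = 1811.3
Minimum is at X with total 1268.1 km.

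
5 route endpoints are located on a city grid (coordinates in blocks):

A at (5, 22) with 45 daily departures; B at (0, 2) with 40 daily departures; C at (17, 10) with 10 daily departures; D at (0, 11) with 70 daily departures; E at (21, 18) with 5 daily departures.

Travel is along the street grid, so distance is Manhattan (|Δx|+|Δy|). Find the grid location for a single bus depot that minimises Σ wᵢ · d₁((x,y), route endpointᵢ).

Manhattan distance separates: Σwᵢ(|x−xᵢ|+|y−yᵢ|) = Σwᵢ|x−xᵢ| + Σwᵢ|y−yᵢ|, so x and y are optimised independently as 1-D weighted medians.
Total weight W = 170; half = 85.
x-coordinate, sorted with cumulative weight:
  x=0 (B, w=40) cum 40
  x=0 (D, w=70) cum 110  ← median
  x=5 (A, w=45) cum 155
  x=17 (C, w=10) cum 165
  x=21 (E, w=5) cum 170
⇒ x* = 0
y-coordinate, sorted with cumulative weight:
  y=2 (B, w=40) cum 40
  y=10 (C, w=10) cum 50
  y=11 (D, w=70) cum 120  ← median
  y=18 (E, w=5) cum 125
  y=22 (A, w=45) cum 170
⇒ y* = 11

(0, 11)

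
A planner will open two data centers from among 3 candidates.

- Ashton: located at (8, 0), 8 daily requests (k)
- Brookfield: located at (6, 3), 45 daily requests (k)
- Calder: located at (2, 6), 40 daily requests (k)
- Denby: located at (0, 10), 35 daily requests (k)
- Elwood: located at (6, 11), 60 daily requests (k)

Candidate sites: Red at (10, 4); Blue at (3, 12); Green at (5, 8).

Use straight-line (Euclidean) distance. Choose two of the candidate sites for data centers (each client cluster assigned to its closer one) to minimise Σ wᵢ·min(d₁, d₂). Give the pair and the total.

Evaluate every pair (each demand assigned to the nearer of the two):
  {Red, Green}: total = 743.8
  {Blue, Green}: total = 758.0
  {Red, Blue}: total = 780.6
Best pair: {Red, Green} with total 743.8.

{Red, Green}, total 743.8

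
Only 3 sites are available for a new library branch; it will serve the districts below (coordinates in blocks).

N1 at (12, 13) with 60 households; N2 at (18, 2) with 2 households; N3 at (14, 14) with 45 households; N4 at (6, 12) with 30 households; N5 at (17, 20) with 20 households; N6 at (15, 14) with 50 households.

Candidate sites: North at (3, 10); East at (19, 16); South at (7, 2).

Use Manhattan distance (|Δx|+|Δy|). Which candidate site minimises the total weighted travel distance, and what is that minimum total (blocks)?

East, total 1875 blocks

Total weighted distance at each candidate:
  North (3, 10): total = 2871
  East (19, 16): total = 1875
  South (7, 2): total = 3727
Minimum is at East with total 1875 blocks.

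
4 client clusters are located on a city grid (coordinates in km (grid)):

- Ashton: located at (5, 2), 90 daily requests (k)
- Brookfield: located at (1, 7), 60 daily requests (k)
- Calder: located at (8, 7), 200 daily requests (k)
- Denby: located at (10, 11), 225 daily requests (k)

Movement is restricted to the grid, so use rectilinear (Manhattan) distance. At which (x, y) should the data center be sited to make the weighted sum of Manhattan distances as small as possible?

(8, 7)

Manhattan distance separates: Σwᵢ(|x−xᵢ|+|y−yᵢ|) = Σwᵢ|x−xᵢ| + Σwᵢ|y−yᵢ|, so x and y are optimised independently as 1-D weighted medians.
Total weight W = 575; half = 287.5.
x-coordinate, sorted with cumulative weight:
  x=1 (Brookfield, w=60) cum 60
  x=5 (Ashton, w=90) cum 150
  x=8 (Calder, w=200) cum 350  ← median
  x=10 (Denby, w=225) cum 575
⇒ x* = 8
y-coordinate, sorted with cumulative weight:
  y=2 (Ashton, w=90) cum 90
  y=7 (Brookfield, w=60) cum 150
  y=7 (Calder, w=200) cum 350  ← median
  y=11 (Denby, w=225) cum 575
⇒ y* = 7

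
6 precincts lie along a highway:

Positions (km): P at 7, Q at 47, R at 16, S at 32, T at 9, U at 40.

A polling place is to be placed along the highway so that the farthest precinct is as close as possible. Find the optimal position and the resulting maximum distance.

The 1-center on a line is the midpoint of the two extreme points: leftmost at 7, rightmost at 47.
Optimal location = (7 + 47)/2 = 27; maximum distance = (47 − 7)/2 = 20.

location 27, max distance 20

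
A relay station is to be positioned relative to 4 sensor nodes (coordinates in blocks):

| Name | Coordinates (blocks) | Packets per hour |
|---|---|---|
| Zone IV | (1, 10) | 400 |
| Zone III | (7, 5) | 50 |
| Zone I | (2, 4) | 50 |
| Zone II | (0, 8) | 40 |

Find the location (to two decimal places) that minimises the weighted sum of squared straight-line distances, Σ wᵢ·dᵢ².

The minimiser of Σwᵢ‖p−pᵢ‖² is the weighted centroid p* = (Σwᵢpᵢ)/(Σwᵢ).
Σwᵢ = 540.
Σwᵢxᵢ = 400·1 + 50·7 + 50·2 + 40·0 = 850.
Σwᵢyᵢ = 400·10 + 50·5 + 50·4 + 40·8 = 4770.
x* = 850/540 = 1.57, y* = 4770/540 = 8.83.

(1.57, 8.83)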